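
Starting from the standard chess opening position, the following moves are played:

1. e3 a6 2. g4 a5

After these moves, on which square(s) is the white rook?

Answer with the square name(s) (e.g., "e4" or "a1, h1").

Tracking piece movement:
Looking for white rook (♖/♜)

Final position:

  a b c d e f g h
  ─────────────────
8│♜ ♞ ♝ ♛ ♚ ♝ ♞ ♜│8
7│· ♟ ♟ ♟ ♟ ♟ ♟ ♟│7
6│· · · · · · · ·│6
5│♟ · · · · · · ·│5
4│· · · · · · ♙ ·│4
3│· · · · ♙ · · ·│3
2│♙ ♙ ♙ ♙ · ♙ · ♙│2
1│♖ ♘ ♗ ♕ ♔ ♗ ♘ ♖│1
  ─────────────────
  a b c d e f g h


a1, h1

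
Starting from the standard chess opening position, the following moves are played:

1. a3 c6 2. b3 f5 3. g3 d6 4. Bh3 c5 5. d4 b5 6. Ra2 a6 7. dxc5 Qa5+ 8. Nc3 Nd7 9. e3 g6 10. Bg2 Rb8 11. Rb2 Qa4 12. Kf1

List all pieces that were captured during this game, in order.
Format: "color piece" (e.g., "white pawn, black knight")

Tracking captures:
  dxc5: captured black pawn

black pawn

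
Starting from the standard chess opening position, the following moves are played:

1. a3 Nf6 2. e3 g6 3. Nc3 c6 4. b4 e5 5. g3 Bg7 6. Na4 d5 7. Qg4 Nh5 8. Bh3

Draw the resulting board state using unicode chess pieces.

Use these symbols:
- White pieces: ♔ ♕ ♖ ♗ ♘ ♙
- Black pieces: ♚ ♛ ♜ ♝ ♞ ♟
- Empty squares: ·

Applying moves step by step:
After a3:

♜ ♞ ♝ ♛ ♚ ♝ ♞ ♜
♟ ♟ ♟ ♟ ♟ ♟ ♟ ♟
· · · · · · · ·
· · · · · · · ·
· · · · · · · ·
♙ · · · · · · ·
· ♙ ♙ ♙ ♙ ♙ ♙ ♙
♖ ♘ ♗ ♕ ♔ ♗ ♘ ♖


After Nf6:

♜ ♞ ♝ ♛ ♚ ♝ · ♜
♟ ♟ ♟ ♟ ♟ ♟ ♟ ♟
· · · · · ♞ · ·
· · · · · · · ·
· · · · · · · ·
♙ · · · · · · ·
· ♙ ♙ ♙ ♙ ♙ ♙ ♙
♖ ♘ ♗ ♕ ♔ ♗ ♘ ♖


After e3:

♜ ♞ ♝ ♛ ♚ ♝ · ♜
♟ ♟ ♟ ♟ ♟ ♟ ♟ ♟
· · · · · ♞ · ·
· · · · · · · ·
· · · · · · · ·
♙ · · · ♙ · · ·
· ♙ ♙ ♙ · ♙ ♙ ♙
♖ ♘ ♗ ♕ ♔ ♗ ♘ ♖


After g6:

♜ ♞ ♝ ♛ ♚ ♝ · ♜
♟ ♟ ♟ ♟ ♟ ♟ · ♟
· · · · · ♞ ♟ ·
· · · · · · · ·
· · · · · · · ·
♙ · · · ♙ · · ·
· ♙ ♙ ♙ · ♙ ♙ ♙
♖ ♘ ♗ ♕ ♔ ♗ ♘ ♖


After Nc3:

♜ ♞ ♝ ♛ ♚ ♝ · ♜
♟ ♟ ♟ ♟ ♟ ♟ · ♟
· · · · · ♞ ♟ ·
· · · · · · · ·
· · · · · · · ·
♙ · ♘ · ♙ · · ·
· ♙ ♙ ♙ · ♙ ♙ ♙
♖ · ♗ ♕ ♔ ♗ ♘ ♖


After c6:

♜ ♞ ♝ ♛ ♚ ♝ · ♜
♟ ♟ · ♟ ♟ ♟ · ♟
· · ♟ · · ♞ ♟ ·
· · · · · · · ·
· · · · · · · ·
♙ · ♘ · ♙ · · ·
· ♙ ♙ ♙ · ♙ ♙ ♙
♖ · ♗ ♕ ♔ ♗ ♘ ♖


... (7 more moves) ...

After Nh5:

♜ ♞ ♝ ♛ ♚ · · ♜
♟ ♟ · · · ♟ ♝ ♟
· · ♟ · · · ♟ ·
· · · ♟ ♟ · · ♞
♘ ♙ · · · · ♕ ·
♙ · · · ♙ · ♙ ·
· · ♙ ♙ · ♙ · ♙
♖ · ♗ · ♔ ♗ ♘ ♖


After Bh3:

♜ ♞ ♝ ♛ ♚ · · ♜
♟ ♟ · · · ♟ ♝ ♟
· · ♟ · · · ♟ ·
· · · ♟ ♟ · · ♞
♘ ♙ · · · · ♕ ·
♙ · · · ♙ · ♙ ♗
· · ♙ ♙ · ♙ · ♙
♖ · ♗ · ♔ · ♘ ♖



  a b c d e f g h
  ─────────────────
8│♜ ♞ ♝ ♛ ♚ · · ♜│8
7│♟ ♟ · · · ♟ ♝ ♟│7
6│· · ♟ · · · ♟ ·│6
5│· · · ♟ ♟ · · ♞│5
4│♘ ♙ · · · · ♕ ·│4
3│♙ · · · ♙ · ♙ ♗│3
2│· · ♙ ♙ · ♙ · ♙│2
1│♖ · ♗ · ♔ · ♘ ♖│1
  ─────────────────
  a b c d e f g h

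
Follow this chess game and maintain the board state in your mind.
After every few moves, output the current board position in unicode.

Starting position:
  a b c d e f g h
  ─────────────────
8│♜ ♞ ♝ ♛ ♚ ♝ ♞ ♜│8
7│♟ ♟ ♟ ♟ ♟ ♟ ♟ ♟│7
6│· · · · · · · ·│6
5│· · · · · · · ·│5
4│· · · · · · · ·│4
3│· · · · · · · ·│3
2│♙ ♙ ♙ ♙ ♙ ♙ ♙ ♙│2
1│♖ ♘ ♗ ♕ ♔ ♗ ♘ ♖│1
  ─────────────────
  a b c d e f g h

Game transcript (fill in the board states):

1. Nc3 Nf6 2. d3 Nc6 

  a b c d e f g h
  ─────────────────
8│♜ · ♝ ♛ ♚ ♝ · ♜│8
7│♟ ♟ ♟ ♟ ♟ ♟ ♟ ♟│7
6│· · ♞ · · ♞ · ·│6
5│· · · · · · · ·│5
4│· · · · · · · ·│4
3│· · ♘ ♙ · · · ·│3
2│♙ ♙ ♙ · ♙ ♙ ♙ ♙│2
1│♖ · ♗ ♕ ♔ ♗ ♘ ♖│1
  ─────────────────
  a b c d e f g h

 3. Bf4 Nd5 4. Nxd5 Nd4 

  a b c d e f g h
  ─────────────────
8│♜ · ♝ ♛ ♚ ♝ · ♜│8
7│♟ ♟ ♟ ♟ ♟ ♟ ♟ ♟│7
6│· · · · · · · ·│6
5│· · · ♘ · · · ·│5
4│· · · ♞ · ♗ · ·│4
3│· · · ♙ · · · ·│3
2│♙ ♙ ♙ · ♙ ♙ ♙ ♙│2
1│♖ · · ♕ ♔ ♗ ♘ ♖│1
  ─────────────────
  a b c d e f g h

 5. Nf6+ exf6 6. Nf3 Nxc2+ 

  a b c d e f g h
  ─────────────────
8│♜ · ♝ ♛ ♚ ♝ · ♜│8
7│♟ ♟ ♟ ♟ · ♟ ♟ ♟│7
6│· · · · · ♟ · ·│6
5│· · · · · · · ·│5
4│· · · · · ♗ · ·│4
3│· · · ♙ · ♘ · ·│3
2│♙ ♙ ♞ · ♙ ♙ ♙ ♙│2
1│♖ · · ♕ ♔ ♗ · ♖│1
  ─────────────────
  a b c d e f g h

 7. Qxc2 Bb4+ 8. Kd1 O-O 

  a b c d e f g h
  ─────────────────
8│♜ · ♝ ♛ · ♜ ♚ ·│8
7│♟ ♟ ♟ ♟ · ♟ ♟ ♟│7
6│· · · · · ♟ · ·│6
5│· · · · · · · ·│5
4│· ♝ · · · ♗ · ·│4
3│· · · ♙ · ♘ · ·│3
2│♙ ♙ ♕ · ♙ ♙ ♙ ♙│2
1│♖ · · ♔ · ♗ · ♖│1
  ─────────────────
  a b c d e f g h

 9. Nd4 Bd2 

  a b c d e f g h
  ─────────────────
8│♜ · ♝ ♛ · ♜ ♚ ·│8
7│♟ ♟ ♟ ♟ · ♟ ♟ ♟│7
6│· · · · · ♟ · ·│6
5│· · · · · · · ·│5
4│· · · ♘ · ♗ · ·│4
3│· · · ♙ · · · ·│3
2│♙ ♙ ♕ ♝ ♙ ♙ ♙ ♙│2
1│♖ · · ♔ · ♗ · ♖│1
  ─────────────────
  a b c d e f g h


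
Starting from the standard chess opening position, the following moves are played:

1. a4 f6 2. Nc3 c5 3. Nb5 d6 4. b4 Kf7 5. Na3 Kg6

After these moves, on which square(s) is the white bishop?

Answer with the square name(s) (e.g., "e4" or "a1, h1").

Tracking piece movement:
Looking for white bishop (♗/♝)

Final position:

  a b c d e f g h
  ─────────────────
8│♜ ♞ ♝ ♛ · ♝ ♞ ♜│8
7│♟ ♟ · · ♟ · ♟ ♟│7
6│· · · ♟ · ♟ ♚ ·│6
5│· · ♟ · · · · ·│5
4│♙ ♙ · · · · · ·│4
3│♘ · · · · · · ·│3
2│· · ♙ ♙ ♙ ♙ ♙ ♙│2
1│♖ · ♗ ♕ ♔ ♗ ♘ ♖│1
  ─────────────────
  a b c d e f g h


c1, f1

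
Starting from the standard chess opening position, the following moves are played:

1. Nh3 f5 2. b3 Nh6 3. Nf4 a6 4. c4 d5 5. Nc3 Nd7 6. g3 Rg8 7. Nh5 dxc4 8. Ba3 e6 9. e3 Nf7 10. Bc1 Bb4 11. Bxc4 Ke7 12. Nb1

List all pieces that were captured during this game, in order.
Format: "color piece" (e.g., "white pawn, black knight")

Tracking captures:
  dxc4: captured white pawn
  Bxc4: captured black pawn

white pawn, black pawn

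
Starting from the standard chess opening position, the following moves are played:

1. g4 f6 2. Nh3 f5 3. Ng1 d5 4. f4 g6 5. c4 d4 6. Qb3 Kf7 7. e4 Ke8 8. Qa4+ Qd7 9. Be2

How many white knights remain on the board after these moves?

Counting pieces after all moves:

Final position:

  a b c d e f g h
  ─────────────────
8│♜ ♞ ♝ · ♚ ♝ ♞ ♜│8
7│♟ ♟ ♟ ♛ ♟ · · ♟│7
6│· · · · · · ♟ ·│6
5│· · · · · ♟ · ·│5
4│♕ · ♙ ♟ ♙ ♙ ♙ ·│4
3│· · · · · · · ·│3
2│♙ ♙ · ♙ ♗ · · ♙│2
1│♖ ♘ ♗ · ♔ · ♘ ♖│1
  ─────────────────
  a b c d e f g h


2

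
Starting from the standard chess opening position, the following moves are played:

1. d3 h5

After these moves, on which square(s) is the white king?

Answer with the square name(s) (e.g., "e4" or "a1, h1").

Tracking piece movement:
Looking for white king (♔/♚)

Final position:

  a b c d e f g h
  ─────────────────
8│♜ ♞ ♝ ♛ ♚ ♝ ♞ ♜│8
7│♟ ♟ ♟ ♟ ♟ ♟ ♟ ·│7
6│· · · · · · · ·│6
5│· · · · · · · ♟│5
4│· · · · · · · ·│4
3│· · · ♙ · · · ·│3
2│♙ ♙ ♙ · ♙ ♙ ♙ ♙│2
1│♖ ♘ ♗ ♕ ♔ ♗ ♘ ♖│1
  ─────────────────
  a b c d e f g h


e1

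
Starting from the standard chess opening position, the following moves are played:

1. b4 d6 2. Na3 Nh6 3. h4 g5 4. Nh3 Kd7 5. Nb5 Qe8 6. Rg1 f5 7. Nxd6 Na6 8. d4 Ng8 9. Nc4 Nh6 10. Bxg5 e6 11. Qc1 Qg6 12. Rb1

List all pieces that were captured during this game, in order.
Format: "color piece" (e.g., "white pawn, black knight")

Tracking captures:
  Nxd6: captured black pawn
  Bxg5: captured black pawn

black pawn, black pawn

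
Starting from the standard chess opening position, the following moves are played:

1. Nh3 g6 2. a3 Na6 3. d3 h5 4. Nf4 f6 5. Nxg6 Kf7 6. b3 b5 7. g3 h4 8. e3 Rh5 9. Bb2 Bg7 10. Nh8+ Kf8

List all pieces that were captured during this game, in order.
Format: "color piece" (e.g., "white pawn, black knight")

Tracking captures:
  Nxg6: captured black pawn

black pawn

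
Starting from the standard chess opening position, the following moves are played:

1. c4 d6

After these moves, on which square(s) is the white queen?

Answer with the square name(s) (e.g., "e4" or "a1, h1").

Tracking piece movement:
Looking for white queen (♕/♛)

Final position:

  a b c d e f g h
  ─────────────────
8│♜ ♞ ♝ ♛ ♚ ♝ ♞ ♜│8
7│♟ ♟ ♟ · ♟ ♟ ♟ ♟│7
6│· · · ♟ · · · ·│6
5│· · · · · · · ·│5
4│· · ♙ · · · · ·│4
3│· · · · · · · ·│3
2│♙ ♙ · ♙ ♙ ♙ ♙ ♙│2
1│♖ ♘ ♗ ♕ ♔ ♗ ♘ ♖│1
  ─────────────────
  a b c d e f g h


d1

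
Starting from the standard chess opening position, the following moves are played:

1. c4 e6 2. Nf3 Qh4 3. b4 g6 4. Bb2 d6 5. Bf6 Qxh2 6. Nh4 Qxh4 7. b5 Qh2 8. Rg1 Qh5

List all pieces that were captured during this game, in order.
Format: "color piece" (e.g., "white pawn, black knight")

Tracking captures:
  Qxh2: captured white pawn
  Qxh4: captured white knight

white pawn, white knight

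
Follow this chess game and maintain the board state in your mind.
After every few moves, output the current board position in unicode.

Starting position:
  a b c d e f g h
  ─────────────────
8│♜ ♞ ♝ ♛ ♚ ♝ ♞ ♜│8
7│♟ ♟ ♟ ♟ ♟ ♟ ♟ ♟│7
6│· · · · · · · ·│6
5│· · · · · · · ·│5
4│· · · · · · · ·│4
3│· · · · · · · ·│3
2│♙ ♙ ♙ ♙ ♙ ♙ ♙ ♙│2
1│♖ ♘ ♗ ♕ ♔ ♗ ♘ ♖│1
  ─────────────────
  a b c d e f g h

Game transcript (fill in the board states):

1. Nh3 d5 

  a b c d e f g h
  ─────────────────
8│♜ ♞ ♝ ♛ ♚ ♝ ♞ ♜│8
7│♟ ♟ ♟ · ♟ ♟ ♟ ♟│7
6│· · · · · · · ·│6
5│· · · ♟ · · · ·│5
4│· · · · · · · ·│4
3│· · · · · · · ♘│3
2│♙ ♙ ♙ ♙ ♙ ♙ ♙ ♙│2
1│♖ ♘ ♗ ♕ ♔ ♗ · ♖│1
  ─────────────────
  a b c d e f g h

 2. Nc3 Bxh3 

  a b c d e f g h
  ─────────────────
8│♜ ♞ · ♛ ♚ ♝ ♞ ♜│8
7│♟ ♟ ♟ · ♟ ♟ ♟ ♟│7
6│· · · · · · · ·│6
5│· · · ♟ · · · ·│5
4│· · · · · · · ·│4
3│· · ♘ · · · · ♝│3
2│♙ ♙ ♙ ♙ ♙ ♙ ♙ ♙│2
1│♖ · ♗ ♕ ♔ ♗ · ♖│1
  ─────────────────
  a b c d e f g h

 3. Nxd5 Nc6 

  a b c d e f g h
  ─────────────────
8│♜ · · ♛ ♚ ♝ ♞ ♜│8
7│♟ ♟ ♟ · ♟ ♟ ♟ ♟│7
6│· · ♞ · · · · ·│6
5│· · · ♘ · · · ·│5
4│· · · · · · · ·│4
3│· · · · · · · ♝│3
2│♙ ♙ ♙ ♙ ♙ ♙ ♙ ♙│2
1│♖ · ♗ ♕ ♔ ♗ · ♖│1
  ─────────────────
  a b c d e f g h

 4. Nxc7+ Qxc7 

  a b c d e f g h
  ─────────────────
8│♜ · · · ♚ ♝ ♞ ♜│8
7│♟ ♟ ♛ · ♟ ♟ ♟ ♟│7
6│· · ♞ · · · · ·│6
5│· · · · · · · ·│5
4│· · · · · · · ·│4
3│· · · · · · · ♝│3
2│♙ ♙ ♙ ♙ ♙ ♙ ♙ ♙│2
1│♖ · ♗ ♕ ♔ ♗ · ♖│1
  ─────────────────
  a b c d e f g h

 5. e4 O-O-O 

  a b c d e f g h
  ─────────────────
8│· · ♚ ♜ · ♝ ♞ ♜│8
7│♟ ♟ ♛ · ♟ ♟ ♟ ♟│7
6│· · ♞ · · · · ·│6
5│· · · · · · · ·│5
4│· · · · ♙ · · ·│4
3│· · · · · · · ♝│3
2│♙ ♙ ♙ ♙ · ♙ ♙ ♙│2
1│♖ · ♗ ♕ ♔ ♗ · ♖│1
  ─────────────────
  a b c d e f g h



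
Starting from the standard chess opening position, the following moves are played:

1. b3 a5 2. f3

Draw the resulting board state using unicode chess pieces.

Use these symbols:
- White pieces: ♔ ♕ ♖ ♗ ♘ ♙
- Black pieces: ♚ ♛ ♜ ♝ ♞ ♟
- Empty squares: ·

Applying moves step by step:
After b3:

♜ ♞ ♝ ♛ ♚ ♝ ♞ ♜
♟ ♟ ♟ ♟ ♟ ♟ ♟ ♟
· · · · · · · ·
· · · · · · · ·
· · · · · · · ·
· ♙ · · · · · ·
♙ · ♙ ♙ ♙ ♙ ♙ ♙
♖ ♘ ♗ ♕ ♔ ♗ ♘ ♖


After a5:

♜ ♞ ♝ ♛ ♚ ♝ ♞ ♜
· ♟ ♟ ♟ ♟ ♟ ♟ ♟
· · · · · · · ·
♟ · · · · · · ·
· · · · · · · ·
· ♙ · · · · · ·
♙ · ♙ ♙ ♙ ♙ ♙ ♙
♖ ♘ ♗ ♕ ♔ ♗ ♘ ♖


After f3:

♜ ♞ ♝ ♛ ♚ ♝ ♞ ♜
· ♟ ♟ ♟ ♟ ♟ ♟ ♟
· · · · · · · ·
♟ · · · · · · ·
· · · · · · · ·
· ♙ · · · ♙ · ·
♙ · ♙ ♙ ♙ · ♙ ♙
♖ ♘ ♗ ♕ ♔ ♗ ♘ ♖



  a b c d e f g h
  ─────────────────
8│♜ ♞ ♝ ♛ ♚ ♝ ♞ ♜│8
7│· ♟ ♟ ♟ ♟ ♟ ♟ ♟│7
6│· · · · · · · ·│6
5│♟ · · · · · · ·│5
4│· · · · · · · ·│4
3│· ♙ · · · ♙ · ·│3
2│♙ · ♙ ♙ ♙ · ♙ ♙│2
1│♖ ♘ ♗ ♕ ♔ ♗ ♘ ♖│1
  ─────────────────
  a b c d e f g h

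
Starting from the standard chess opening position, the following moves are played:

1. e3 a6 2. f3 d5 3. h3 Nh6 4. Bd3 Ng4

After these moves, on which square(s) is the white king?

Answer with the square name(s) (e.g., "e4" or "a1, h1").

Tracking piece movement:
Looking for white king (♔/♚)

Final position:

  a b c d e f g h
  ─────────────────
8│♜ ♞ ♝ ♛ ♚ ♝ · ♜│8
7│· ♟ ♟ · ♟ ♟ ♟ ♟│7
6│♟ · · · · · · ·│6
5│· · · ♟ · · · ·│5
4│· · · · · · ♞ ·│4
3│· · · ♗ ♙ ♙ · ♙│3
2│♙ ♙ ♙ ♙ · · ♙ ·│2
1│♖ ♘ ♗ ♕ ♔ · ♘ ♖│1
  ─────────────────
  a b c d e f g h


e1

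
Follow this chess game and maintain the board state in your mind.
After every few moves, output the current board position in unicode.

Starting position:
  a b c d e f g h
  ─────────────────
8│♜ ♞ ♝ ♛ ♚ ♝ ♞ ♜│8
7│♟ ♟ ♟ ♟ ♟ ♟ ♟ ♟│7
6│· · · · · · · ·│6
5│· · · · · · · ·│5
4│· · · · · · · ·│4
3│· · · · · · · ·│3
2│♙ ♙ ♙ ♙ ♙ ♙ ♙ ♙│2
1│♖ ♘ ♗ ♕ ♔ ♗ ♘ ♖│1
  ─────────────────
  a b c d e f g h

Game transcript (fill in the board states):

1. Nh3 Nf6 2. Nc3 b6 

  a b c d e f g h
  ─────────────────
8│♜ ♞ ♝ ♛ ♚ ♝ · ♜│8
7│♟ · ♟ ♟ ♟ ♟ ♟ ♟│7
6│· ♟ · · · ♞ · ·│6
5│· · · · · · · ·│5
4│· · · · · · · ·│4
3│· · ♘ · · · · ♘│3
2│♙ ♙ ♙ ♙ ♙ ♙ ♙ ♙│2
1│♖ · ♗ ♕ ♔ ♗ · ♖│1
  ─────────────────
  a b c d e f g h

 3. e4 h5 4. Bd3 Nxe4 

  a b c d e f g h
  ─────────────────
8│♜ ♞ ♝ ♛ ♚ ♝ · ♜│8
7│♟ · ♟ ♟ ♟ ♟ ♟ ·│7
6│· ♟ · · · · · ·│6
5│· · · · · · · ♟│5
4│· · · · ♞ · · ·│4
3│· · ♘ ♗ · · · ♘│3
2│♙ ♙ ♙ ♙ · ♙ ♙ ♙│2
1│♖ · ♗ ♕ ♔ · · ♖│1
  ─────────────────
  a b c d e f g h

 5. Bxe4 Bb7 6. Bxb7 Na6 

  a b c d e f g h
  ─────────────────
8│♜ · · ♛ ♚ ♝ · ♜│8
7│♟ ♗ ♟ ♟ ♟ ♟ ♟ ·│7
6│♞ ♟ · · · · · ·│6
5│· · · · · · · ♟│5
4│· · · · · · · ·│4
3│· · ♘ · · · · ♘│3
2│♙ ♙ ♙ ♙ · ♙ ♙ ♙│2
1│♖ · ♗ ♕ ♔ · · ♖│1
  ─────────────────
  a b c d e f g h

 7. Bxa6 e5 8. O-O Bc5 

  a b c d e f g h
  ─────────────────
8│♜ · · ♛ ♚ · · ♜│8
7│♟ · ♟ ♟ · ♟ ♟ ·│7
6│♗ ♟ · · · · · ·│6
5│· · ♝ · ♟ · · ♟│5
4│· · · · · · · ·│4
3│· · ♘ · · · · ♘│3
2│♙ ♙ ♙ ♙ · ♙ ♙ ♙│2
1│♖ · ♗ ♕ · ♖ ♔ ·│1
  ─────────────────
  a b c d e f g h

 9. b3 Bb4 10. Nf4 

  a b c d e f g h
  ─────────────────
8│♜ · · ♛ ♚ · · ♜│8
7│♟ · ♟ ♟ · ♟ ♟ ·│7
6│♗ ♟ · · · · · ·│6
5│· · · · ♟ · · ♟│5
4│· ♝ · · · ♘ · ·│4
3│· ♙ ♘ · · · · ·│3
2│♙ · ♙ ♙ · ♙ ♙ ♙│2
1│♖ · ♗ ♕ · ♖ ♔ ·│1
  ─────────────────
  a b c d e f g h


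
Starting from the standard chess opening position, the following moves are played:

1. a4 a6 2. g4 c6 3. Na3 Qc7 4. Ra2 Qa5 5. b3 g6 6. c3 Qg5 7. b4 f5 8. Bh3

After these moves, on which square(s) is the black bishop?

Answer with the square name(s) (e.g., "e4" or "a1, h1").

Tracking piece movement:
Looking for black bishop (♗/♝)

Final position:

  a b c d e f g h
  ─────────────────
8│♜ ♞ ♝ · ♚ ♝ ♞ ♜│8
7│· ♟ · ♟ ♟ · · ♟│7
6│♟ · ♟ · · · ♟ ·│6
5│· · · · · ♟ ♛ ·│5
4│♙ ♙ · · · · ♙ ·│4
3│♘ · ♙ · · · · ♗│3
2│♖ · · ♙ ♙ ♙ · ♙│2
1│· · ♗ ♕ ♔ · ♘ ♖│1
  ─────────────────
  a b c d e f g h


c8, f8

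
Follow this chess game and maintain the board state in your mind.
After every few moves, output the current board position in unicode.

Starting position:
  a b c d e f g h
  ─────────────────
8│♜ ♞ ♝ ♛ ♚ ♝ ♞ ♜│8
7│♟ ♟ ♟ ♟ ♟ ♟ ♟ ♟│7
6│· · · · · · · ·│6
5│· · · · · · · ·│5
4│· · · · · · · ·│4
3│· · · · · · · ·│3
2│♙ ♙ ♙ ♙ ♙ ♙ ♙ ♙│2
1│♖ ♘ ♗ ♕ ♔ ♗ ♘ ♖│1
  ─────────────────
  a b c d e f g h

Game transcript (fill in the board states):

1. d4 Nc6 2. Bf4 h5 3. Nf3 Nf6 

  a b c d e f g h
  ─────────────────
8│♜ · ♝ ♛ ♚ ♝ · ♜│8
7│♟ ♟ ♟ ♟ ♟ ♟ ♟ ·│7
6│· · ♞ · · ♞ · ·│6
5│· · · · · · · ♟│5
4│· · · ♙ · ♗ · ·│4
3│· · · · · ♘ · ·│3
2│♙ ♙ ♙ · ♙ ♙ ♙ ♙│2
1│♖ ♘ · ♕ ♔ ♗ · ♖│1
  ─────────────────
  a b c d e f g h

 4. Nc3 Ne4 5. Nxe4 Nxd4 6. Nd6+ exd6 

  a b c d e f g h
  ─────────────────
8│♜ · ♝ ♛ ♚ ♝ · ♜│8
7│♟ ♟ ♟ ♟ · ♟ ♟ ·│7
6│· · · ♟ · · · ·│6
5│· · · · · · · ♟│5
4│· · · ♞ · ♗ · ·│4
3│· · · · · ♘ · ·│3
2│♙ ♙ ♙ · ♙ ♙ ♙ ♙│2
1│♖ · · ♕ ♔ ♗ · ♖│1
  ─────────────────
  a b c d e f g h

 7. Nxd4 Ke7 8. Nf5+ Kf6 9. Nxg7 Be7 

  a b c d e f g h
  ─────────────────
8│♜ · ♝ ♛ · · · ♜│8
7│♟ ♟ ♟ ♟ ♝ ♟ ♘ ·│7
6│· · · ♟ · ♚ · ·│6
5│· · · · · · · ♟│5
4│· · · · · ♗ · ·│4
3│· · · · · · · ·│3
2│♙ ♙ ♙ · ♙ ♙ ♙ ♙│2
1│♖ · · ♕ ♔ ♗ · ♖│1
  ─────────────────
  a b c d e f g h

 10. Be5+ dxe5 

  a b c d e f g h
  ─────────────────
8│♜ · ♝ ♛ · · · ♜│8
7│♟ ♟ ♟ ♟ ♝ ♟ ♘ ·│7
6│· · · · · ♚ · ·│6
5│· · · · ♟ · · ♟│5
4│· · · · · · · ·│4
3│· · · · · · · ·│3
2│♙ ♙ ♙ · ♙ ♙ ♙ ♙│2
1│♖ · · ♕ ♔ ♗ · ♖│1
  ─────────────────
  a b c d e f g h


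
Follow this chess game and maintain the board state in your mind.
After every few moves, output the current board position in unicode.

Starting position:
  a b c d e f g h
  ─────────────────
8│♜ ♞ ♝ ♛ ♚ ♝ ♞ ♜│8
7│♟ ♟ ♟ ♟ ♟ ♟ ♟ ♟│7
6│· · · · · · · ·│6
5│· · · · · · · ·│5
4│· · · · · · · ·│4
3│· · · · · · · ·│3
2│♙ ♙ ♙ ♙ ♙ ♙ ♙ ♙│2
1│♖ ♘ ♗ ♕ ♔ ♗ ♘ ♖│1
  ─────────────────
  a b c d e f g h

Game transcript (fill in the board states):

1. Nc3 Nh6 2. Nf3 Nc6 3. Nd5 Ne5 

  a b c d e f g h
  ─────────────────
8│♜ · ♝ ♛ ♚ ♝ · ♜│8
7│♟ ♟ ♟ ♟ ♟ ♟ ♟ ♟│7
6│· · · · · · · ♞│6
5│· · · ♘ ♞ · · ·│5
4│· · · · · · · ·│4
3│· · · · · ♘ · ·│3
2│♙ ♙ ♙ ♙ ♙ ♙ ♙ ♙│2
1│♖ · ♗ ♕ ♔ ♗ · ♖│1
  ─────────────────
  a b c d e f g h

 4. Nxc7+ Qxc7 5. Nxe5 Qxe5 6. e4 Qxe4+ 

  a b c d e f g h
  ─────────────────
8│♜ · ♝ · ♚ ♝ · ♜│8
7│♟ ♟ · ♟ ♟ ♟ ♟ ♟│7
6│· · · · · · · ♞│6
5│· · · · · · · ·│5
4│· · · · ♛ · · ·│4
3│· · · · · · · ·│3
2│♙ ♙ ♙ ♙ · ♙ ♙ ♙│2
1│♖ · ♗ ♕ ♔ ♗ · ♖│1
  ─────────────────
  a b c d e f g h

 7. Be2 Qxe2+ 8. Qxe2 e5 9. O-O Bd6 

  a b c d e f g h
  ─────────────────
8│♜ · ♝ · ♚ · · ♜│8
7│♟ ♟ · ♟ · ♟ ♟ ♟│7
6│· · · ♝ · · · ♞│6
5│· · · · ♟ · · ·│5
4│· · · · · · · ·│4
3│· · · · · · · ·│3
2│♙ ♙ ♙ ♙ ♕ ♙ ♙ ♙│2
1│♖ · ♗ · · ♖ ♔ ·│1
  ─────────────────
  a b c d e f g h

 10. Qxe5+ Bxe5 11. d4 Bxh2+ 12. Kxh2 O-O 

  a b c d e f g h
  ─────────────────
8│♜ · ♝ · · ♜ ♚ ·│8
7│♟ ♟ · ♟ · ♟ ♟ ♟│7
6│· · · · · · · ♞│6
5│· · · · · · · ·│5
4│· · · ♙ · · · ·│4
3│· · · · · · · ·│3
2│♙ ♙ ♙ · · ♙ ♙ ♔│2
1│♖ · ♗ · · ♖ · ·│1
  ─────────────────
  a b c d e f g h

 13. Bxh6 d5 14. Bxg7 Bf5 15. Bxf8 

  a b c d e f g h
  ─────────────────
8│♜ · · · · ♗ ♚ ·│8
7│♟ ♟ · · · ♟ · ♟│7
6│· · · · · · · ·│6
5│· · · ♟ · ♝ · ·│5
4│· · · ♙ · · · ·│4
3│· · · · · · · ·│3
2│♙ ♙ ♙ · · ♙ ♙ ♔│2
1│♖ · · · · ♖ · ·│1
  ─────────────────
  a b c d e f g h


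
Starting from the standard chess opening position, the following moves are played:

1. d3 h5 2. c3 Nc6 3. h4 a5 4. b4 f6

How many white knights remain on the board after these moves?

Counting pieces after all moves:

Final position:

  a b c d e f g h
  ─────────────────
8│♜ · ♝ ♛ ♚ ♝ ♞ ♜│8
7│· ♟ ♟ ♟ ♟ · ♟ ·│7
6│· · ♞ · · ♟ · ·│6
5│♟ · · · · · · ♟│5
4│· ♙ · · · · · ♙│4
3│· · ♙ ♙ · · · ·│3
2│♙ · · · ♙ ♙ ♙ ·│2
1│♖ ♘ ♗ ♕ ♔ ♗ ♘ ♖│1
  ─────────────────
  a b c d e f g h


2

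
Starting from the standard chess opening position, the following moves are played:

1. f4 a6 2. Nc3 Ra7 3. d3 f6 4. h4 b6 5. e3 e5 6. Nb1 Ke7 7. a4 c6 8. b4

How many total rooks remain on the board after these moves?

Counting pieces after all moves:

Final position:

  a b c d e f g h
  ─────────────────
8│· ♞ ♝ ♛ · ♝ ♞ ♜│8
7│♜ · · ♟ ♚ · ♟ ♟│7
6│♟ ♟ ♟ · · ♟ · ·│6
5│· · · · ♟ · · ·│5
4│♙ ♙ · · · ♙ · ♙│4
3│· · · ♙ ♙ · · ·│3
2│· · ♙ · · · ♙ ·│2
1│♖ ♘ ♗ ♕ ♔ ♗ ♘ ♖│1
  ─────────────────
  a b c d e f g h


4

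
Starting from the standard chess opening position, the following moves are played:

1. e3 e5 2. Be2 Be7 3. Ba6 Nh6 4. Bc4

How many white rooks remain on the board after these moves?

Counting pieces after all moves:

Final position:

  a b c d e f g h
  ─────────────────
8│♜ ♞ ♝ ♛ ♚ · · ♜│8
7│♟ ♟ ♟ ♟ ♝ ♟ ♟ ♟│7
6│· · · · · · · ♞│6
5│· · · · ♟ · · ·│5
4│· · ♗ · · · · ·│4
3│· · · · ♙ · · ·│3
2│♙ ♙ ♙ ♙ · ♙ ♙ ♙│2
1│♖ ♘ ♗ ♕ ♔ · ♘ ♖│1
  ─────────────────
  a b c d e f g h


2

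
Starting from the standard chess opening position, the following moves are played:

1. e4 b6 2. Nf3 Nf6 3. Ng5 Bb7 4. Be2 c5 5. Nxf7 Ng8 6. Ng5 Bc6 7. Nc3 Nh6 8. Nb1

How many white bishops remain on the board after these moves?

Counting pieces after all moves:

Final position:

  a b c d e f g h
  ─────────────────
8│♜ ♞ · ♛ ♚ ♝ · ♜│8
7│♟ · · ♟ ♟ · ♟ ♟│7
6│· ♟ ♝ · · · · ♞│6
5│· · ♟ · · · ♘ ·│5
4│· · · · ♙ · · ·│4
3│· · · · · · · ·│3
2│♙ ♙ ♙ ♙ ♗ ♙ ♙ ♙│2
1│♖ ♘ ♗ ♕ ♔ · · ♖│1
  ─────────────────
  a b c d e f g h


2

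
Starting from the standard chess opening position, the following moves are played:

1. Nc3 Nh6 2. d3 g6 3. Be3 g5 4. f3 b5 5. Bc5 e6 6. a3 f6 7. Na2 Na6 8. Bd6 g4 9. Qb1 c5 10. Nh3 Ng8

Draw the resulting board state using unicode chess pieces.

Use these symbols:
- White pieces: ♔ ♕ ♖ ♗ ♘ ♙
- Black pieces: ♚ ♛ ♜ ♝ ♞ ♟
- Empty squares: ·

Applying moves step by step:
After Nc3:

♜ ♞ ♝ ♛ ♚ ♝ ♞ ♜
♟ ♟ ♟ ♟ ♟ ♟ ♟ ♟
· · · · · · · ·
· · · · · · · ·
· · · · · · · ·
· · ♘ · · · · ·
♙ ♙ ♙ ♙ ♙ ♙ ♙ ♙
♖ · ♗ ♕ ♔ ♗ ♘ ♖


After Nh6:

♜ ♞ ♝ ♛ ♚ ♝ · ♜
♟ ♟ ♟ ♟ ♟ ♟ ♟ ♟
· · · · · · · ♞
· · · · · · · ·
· · · · · · · ·
· · ♘ · · · · ·
♙ ♙ ♙ ♙ ♙ ♙ ♙ ♙
♖ · ♗ ♕ ♔ ♗ ♘ ♖


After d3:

♜ ♞ ♝ ♛ ♚ ♝ · ♜
♟ ♟ ♟ ♟ ♟ ♟ ♟ ♟
· · · · · · · ♞
· · · · · · · ·
· · · · · · · ·
· · ♘ ♙ · · · ·
♙ ♙ ♙ · ♙ ♙ ♙ ♙
♖ · ♗ ♕ ♔ ♗ ♘ ♖


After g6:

♜ ♞ ♝ ♛ ♚ ♝ · ♜
♟ ♟ ♟ ♟ ♟ ♟ · ♟
· · · · · · ♟ ♞
· · · · · · · ·
· · · · · · · ·
· · ♘ ♙ · · · ·
♙ ♙ ♙ · ♙ ♙ ♙ ♙
♖ · ♗ ♕ ♔ ♗ ♘ ♖


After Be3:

♜ ♞ ♝ ♛ ♚ ♝ · ♜
♟ ♟ ♟ ♟ ♟ ♟ · ♟
· · · · · · ♟ ♞
· · · · · · · ·
· · · · · · · ·
· · ♘ ♙ ♗ · · ·
♙ ♙ ♙ · ♙ ♙ ♙ ♙
♖ · · ♕ ♔ ♗ ♘ ♖


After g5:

♜ ♞ ♝ ♛ ♚ ♝ · ♜
♟ ♟ ♟ ♟ ♟ ♟ · ♟
· · · · · · · ♞
· · · · · · ♟ ·
· · · · · · · ·
· · ♘ ♙ ♗ · · ·
♙ ♙ ♙ · ♙ ♙ ♙ ♙
♖ · · ♕ ♔ ♗ ♘ ♖


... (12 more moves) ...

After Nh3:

♜ · ♝ ♛ ♚ ♝ · ♜
♟ · · ♟ · · · ♟
♞ · · ♗ ♟ ♟ · ♞
· ♟ ♟ · · · · ·
· · · · · · ♟ ·
♙ · · ♙ · ♙ · ♘
♘ ♙ ♙ · ♙ · ♙ ♙
♖ ♕ · · ♔ ♗ · ♖


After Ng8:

♜ · ♝ ♛ ♚ ♝ ♞ ♜
♟ · · ♟ · · · ♟
♞ · · ♗ ♟ ♟ · ·
· ♟ ♟ · · · · ·
· · · · · · ♟ ·
♙ · · ♙ · ♙ · ♘
♘ ♙ ♙ · ♙ · ♙ ♙
♖ ♕ · · ♔ ♗ · ♖



  a b c d e f g h
  ─────────────────
8│♜ · ♝ ♛ ♚ ♝ ♞ ♜│8
7│♟ · · ♟ · · · ♟│7
6│♞ · · ♗ ♟ ♟ · ·│6
5│· ♟ ♟ · · · · ·│5
4│· · · · · · ♟ ·│4
3│♙ · · ♙ · ♙ · ♘│3
2│♘ ♙ ♙ · ♙ · ♙ ♙│2
1│♖ ♕ · · ♔ ♗ · ♖│1
  ─────────────────
  a b c d e f g h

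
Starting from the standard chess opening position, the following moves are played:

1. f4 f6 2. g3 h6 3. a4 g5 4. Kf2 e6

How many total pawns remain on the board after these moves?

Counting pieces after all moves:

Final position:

  a b c d e f g h
  ─────────────────
8│♜ ♞ ♝ ♛ ♚ ♝ ♞ ♜│8
7│♟ ♟ ♟ ♟ · · · ·│7
6│· · · · ♟ ♟ · ♟│6
5│· · · · · · ♟ ·│5
4│♙ · · · · ♙ · ·│4
3│· · · · · · ♙ ·│3
2│· ♙ ♙ ♙ ♙ ♔ · ♙│2
1│♖ ♘ ♗ ♕ · ♗ ♘ ♖│1
  ─────────────────
  a b c d e f g h


16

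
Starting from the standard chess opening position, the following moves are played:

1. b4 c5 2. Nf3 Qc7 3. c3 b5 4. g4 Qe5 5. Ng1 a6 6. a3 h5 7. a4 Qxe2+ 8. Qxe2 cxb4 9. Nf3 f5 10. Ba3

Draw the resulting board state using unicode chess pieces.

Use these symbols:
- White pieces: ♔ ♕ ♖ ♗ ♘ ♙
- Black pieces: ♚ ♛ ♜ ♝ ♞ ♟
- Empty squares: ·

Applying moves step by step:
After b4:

♜ ♞ ♝ ♛ ♚ ♝ ♞ ♜
♟ ♟ ♟ ♟ ♟ ♟ ♟ ♟
· · · · · · · ·
· · · · · · · ·
· ♙ · · · · · ·
· · · · · · · ·
♙ · ♙ ♙ ♙ ♙ ♙ ♙
♖ ♘ ♗ ♕ ♔ ♗ ♘ ♖


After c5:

♜ ♞ ♝ ♛ ♚ ♝ ♞ ♜
♟ ♟ · ♟ ♟ ♟ ♟ ♟
· · · · · · · ·
· · ♟ · · · · ·
· ♙ · · · · · ·
· · · · · · · ·
♙ · ♙ ♙ ♙ ♙ ♙ ♙
♖ ♘ ♗ ♕ ♔ ♗ ♘ ♖


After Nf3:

♜ ♞ ♝ ♛ ♚ ♝ ♞ ♜
♟ ♟ · ♟ ♟ ♟ ♟ ♟
· · · · · · · ·
· · ♟ · · · · ·
· ♙ · · · · · ·
· · · · · ♘ · ·
♙ · ♙ ♙ ♙ ♙ ♙ ♙
♖ ♘ ♗ ♕ ♔ ♗ · ♖


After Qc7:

♜ ♞ ♝ · ♚ ♝ ♞ ♜
♟ ♟ ♛ ♟ ♟ ♟ ♟ ♟
· · · · · · · ·
· · ♟ · · · · ·
· ♙ · · · · · ·
· · · · · ♘ · ·
♙ · ♙ ♙ ♙ ♙ ♙ ♙
♖ ♘ ♗ ♕ ♔ ♗ · ♖


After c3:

♜ ♞ ♝ · ♚ ♝ ♞ ♜
♟ ♟ ♛ ♟ ♟ ♟ ♟ ♟
· · · · · · · ·
· · ♟ · · · · ·
· ♙ · · · · · ·
· · ♙ · · ♘ · ·
♙ · · ♙ ♙ ♙ ♙ ♙
♖ ♘ ♗ ♕ ♔ ♗ · ♖


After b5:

♜ ♞ ♝ · ♚ ♝ ♞ ♜
♟ · ♛ ♟ ♟ ♟ ♟ ♟
· · · · · · · ·
· ♟ ♟ · · · · ·
· ♙ · · · · · ·
· · ♙ · · ♘ · ·
♙ · · ♙ ♙ ♙ ♙ ♙
♖ ♘ ♗ ♕ ♔ ♗ · ♖


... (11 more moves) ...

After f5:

♜ ♞ ♝ · ♚ ♝ ♞ ♜
· · · ♟ ♟ · ♟ ·
♟ · · · · · · ·
· ♟ · · · ♟ · ♟
♙ ♟ · · · · ♙ ·
· · ♙ · · ♘ · ·
· · · ♙ ♕ ♙ · ♙
♖ ♘ ♗ · ♔ ♗ · ♖


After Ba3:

♜ ♞ ♝ · ♚ ♝ ♞ ♜
· · · ♟ ♟ · ♟ ·
♟ · · · · · · ·
· ♟ · · · ♟ · ♟
♙ ♟ · · · · ♙ ·
♗ · ♙ · · ♘ · ·
· · · ♙ ♕ ♙ · ♙
♖ ♘ · · ♔ ♗ · ♖



  a b c d e f g h
  ─────────────────
8│♜ ♞ ♝ · ♚ ♝ ♞ ♜│8
7│· · · ♟ ♟ · ♟ ·│7
6│♟ · · · · · · ·│6
5│· ♟ · · · ♟ · ♟│5
4│♙ ♟ · · · · ♙ ·│4
3│♗ · ♙ · · ♘ · ·│3
2│· · · ♙ ♕ ♙ · ♙│2
1│♖ ♘ · · ♔ ♗ · ♖│1
  ─────────────────
  a b c d e f g h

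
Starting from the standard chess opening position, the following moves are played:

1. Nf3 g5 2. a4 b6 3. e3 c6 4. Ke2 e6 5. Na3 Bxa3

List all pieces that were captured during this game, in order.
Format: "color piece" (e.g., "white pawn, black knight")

Tracking captures:
  Bxa3: captured white knight

white knight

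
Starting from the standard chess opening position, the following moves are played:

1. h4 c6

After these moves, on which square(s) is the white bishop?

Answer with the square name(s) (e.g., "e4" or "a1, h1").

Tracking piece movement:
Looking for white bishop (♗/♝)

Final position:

  a b c d e f g h
  ─────────────────
8│♜ ♞ ♝ ♛ ♚ ♝ ♞ ♜│8
7│♟ ♟ · ♟ ♟ ♟ ♟ ♟│7
6│· · ♟ · · · · ·│6
5│· · · · · · · ·│5
4│· · · · · · · ♙│4
3│· · · · · · · ·│3
2│♙ ♙ ♙ ♙ ♙ ♙ ♙ ·│2
1│♖ ♘ ♗ ♕ ♔ ♗ ♘ ♖│1
  ─────────────────
  a b c d e f g h


c1, f1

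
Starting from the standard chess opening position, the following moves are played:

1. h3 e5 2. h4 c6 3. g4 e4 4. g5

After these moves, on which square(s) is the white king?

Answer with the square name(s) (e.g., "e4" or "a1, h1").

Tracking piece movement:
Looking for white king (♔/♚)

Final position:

  a b c d e f g h
  ─────────────────
8│♜ ♞ ♝ ♛ ♚ ♝ ♞ ♜│8
7│♟ ♟ · ♟ · ♟ ♟ ♟│7
6│· · ♟ · · · · ·│6
5│· · · · · · ♙ ·│5
4│· · · · ♟ · · ♙│4
3│· · · · · · · ·│3
2│♙ ♙ ♙ ♙ ♙ ♙ · ·│2
1│♖ ♘ ♗ ♕ ♔ ♗ ♘ ♖│1
  ─────────────────
  a b c d e f g h


e1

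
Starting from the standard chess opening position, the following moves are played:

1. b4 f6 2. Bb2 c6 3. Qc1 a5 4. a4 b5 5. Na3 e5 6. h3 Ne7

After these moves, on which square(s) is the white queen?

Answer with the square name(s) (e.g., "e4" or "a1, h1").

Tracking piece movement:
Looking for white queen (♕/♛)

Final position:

  a b c d e f g h
  ─────────────────
8│♜ ♞ ♝ ♛ ♚ ♝ · ♜│8
7│· · · ♟ ♞ · ♟ ♟│7
6│· · ♟ · · ♟ · ·│6
5│♟ ♟ · · ♟ · · ·│5
4│♙ ♙ · · · · · ·│4
3│♘ · · · · · · ♙│3
2│· ♗ ♙ ♙ ♙ ♙ ♙ ·│2
1│♖ · ♕ · ♔ ♗ ♘ ♖│1
  ─────────────────
  a b c d e f g h


c1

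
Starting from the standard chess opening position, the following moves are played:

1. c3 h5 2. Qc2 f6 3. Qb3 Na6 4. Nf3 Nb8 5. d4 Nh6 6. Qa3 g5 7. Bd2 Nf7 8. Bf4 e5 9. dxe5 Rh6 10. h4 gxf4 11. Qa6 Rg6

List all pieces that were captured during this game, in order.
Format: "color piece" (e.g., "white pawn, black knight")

Tracking captures:
  dxe5: captured black pawn
  gxf4: captured white bishop

black pawn, white bishop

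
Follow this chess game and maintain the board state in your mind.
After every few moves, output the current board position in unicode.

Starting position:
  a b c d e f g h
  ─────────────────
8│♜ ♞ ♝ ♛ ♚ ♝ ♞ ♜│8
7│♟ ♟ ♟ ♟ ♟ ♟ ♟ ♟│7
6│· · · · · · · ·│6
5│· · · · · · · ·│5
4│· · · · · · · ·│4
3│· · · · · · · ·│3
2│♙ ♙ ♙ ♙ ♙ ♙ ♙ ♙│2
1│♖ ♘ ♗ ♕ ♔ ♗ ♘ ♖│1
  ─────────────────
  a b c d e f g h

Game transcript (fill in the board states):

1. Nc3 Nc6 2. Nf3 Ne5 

  a b c d e f g h
  ─────────────────
8│♜ · ♝ ♛ ♚ ♝ ♞ ♜│8
7│♟ ♟ ♟ ♟ ♟ ♟ ♟ ♟│7
6│· · · · · · · ·│6
5│· · · · ♞ · · ·│5
4│· · · · · · · ·│4
3│· · ♘ · · ♘ · ·│3
2│♙ ♙ ♙ ♙ ♙ ♙ ♙ ♙│2
1│♖ · ♗ ♕ ♔ ♗ · ♖│1
  ─────────────────
  a b c d e f g h

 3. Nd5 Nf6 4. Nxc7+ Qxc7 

  a b c d e f g h
  ─────────────────
8│♜ · ♝ · ♚ ♝ · ♜│8
7│♟ ♟ ♛ ♟ ♟ ♟ ♟ ♟│7
6│· · · · · ♞ · ·│6
5│· · · · ♞ · · ·│5
4│· · · · · · · ·│4
3│· · · · · ♘ · ·│3
2│♙ ♙ ♙ ♙ ♙ ♙ ♙ ♙│2
1│♖ · ♗ ♕ ♔ ♗ · ♖│1
  ─────────────────
  a b c d e f g h

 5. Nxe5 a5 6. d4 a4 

  a b c d e f g h
  ─────────────────
8│♜ · ♝ · ♚ ♝ · ♜│8
7│· ♟ ♛ ♟ ♟ ♟ ♟ ♟│7
6│· · · · · ♞ · ·│6
5│· · · · ♘ · · ·│5
4│♟ · · ♙ · · · ·│4
3│· · · · · · · ·│3
2│♙ ♙ ♙ · ♙ ♙ ♙ ♙│2
1│♖ · ♗ ♕ ♔ ♗ · ♖│1
  ─────────────────
  a b c d e f g h

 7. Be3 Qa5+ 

  a b c d e f g h
  ─────────────────
8│♜ · ♝ · ♚ ♝ · ♜│8
7│· ♟ · ♟ ♟ ♟ ♟ ♟│7
6│· · · · · ♞ · ·│6
5│♛ · · · ♘ · · ·│5
4│♟ · · ♙ · · · ·│4
3│· · · · ♗ · · ·│3
2│♙ ♙ ♙ · ♙ ♙ ♙ ♙│2
1│♖ · · ♕ ♔ ♗ · ♖│1
  ─────────────────
  a b c d e f g h


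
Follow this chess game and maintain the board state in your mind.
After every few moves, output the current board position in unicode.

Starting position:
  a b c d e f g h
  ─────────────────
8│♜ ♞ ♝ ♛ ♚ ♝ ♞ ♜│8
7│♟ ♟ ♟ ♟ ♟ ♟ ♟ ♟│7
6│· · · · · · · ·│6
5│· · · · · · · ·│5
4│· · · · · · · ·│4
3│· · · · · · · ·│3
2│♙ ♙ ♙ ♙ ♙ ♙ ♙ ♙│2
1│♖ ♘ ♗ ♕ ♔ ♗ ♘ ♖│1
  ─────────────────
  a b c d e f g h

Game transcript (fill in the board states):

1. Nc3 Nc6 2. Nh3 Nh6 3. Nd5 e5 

  a b c d e f g h
  ─────────────────
8│♜ · ♝ ♛ ♚ ♝ · ♜│8
7│♟ ♟ ♟ ♟ · ♟ ♟ ♟│7
6│· · ♞ · · · · ♞│6
5│· · · ♘ ♟ · · ·│5
4│· · · · · · · ·│4
3│· · · · · · · ♘│3
2│♙ ♙ ♙ ♙ ♙ ♙ ♙ ♙│2
1│♖ · ♗ ♕ ♔ ♗ · ♖│1
  ─────────────────
  a b c d e f g h

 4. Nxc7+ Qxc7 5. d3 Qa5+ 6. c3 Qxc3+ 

  a b c d e f g h
  ─────────────────
8│♜ · ♝ · ♚ ♝ · ♜│8
7│♟ ♟ · ♟ · ♟ ♟ ♟│7
6│· · ♞ · · · · ♞│6
5│· · · · ♟ · · ·│5
4│· · · · · · · ·│4
3│· · ♛ ♙ · · · ♘│3
2│♙ ♙ · · ♙ ♙ ♙ ♙│2
1│♖ · ♗ ♕ ♔ ♗ · ♖│1
  ─────────────────
  a b c d e f g h

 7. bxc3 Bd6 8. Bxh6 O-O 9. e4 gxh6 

  a b c d e f g h
  ─────────────────
8│♜ · ♝ · · ♜ ♚ ·│8
7│♟ ♟ · ♟ · ♟ · ♟│7
6│· · ♞ ♝ · · · ♟│6
5│· · · · ♟ · · ·│5
4│· · · · ♙ · · ·│4
3│· · ♙ ♙ · · · ♘│3
2│♙ · · · · ♙ ♙ ♙│2
1│♖ · · ♕ ♔ ♗ · ♖│1
  ─────────────────
  a b c d e f g h

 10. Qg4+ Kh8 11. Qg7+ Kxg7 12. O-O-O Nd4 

  a b c d e f g h
  ─────────────────
8│♜ · ♝ · · ♜ · ·│8
7│♟ ♟ · ♟ · ♟ ♚ ♟│7
6│· · · ♝ · · · ♟│6
5│· · · · ♟ · · ·│5
4│· · · ♞ ♙ · · ·│4
3│· · ♙ ♙ · · · ♘│3
2│♙ · · · · ♙ ♙ ♙│2
1│· · ♔ ♖ · ♗ · ♖│1
  ─────────────────
  a b c d e f g h

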